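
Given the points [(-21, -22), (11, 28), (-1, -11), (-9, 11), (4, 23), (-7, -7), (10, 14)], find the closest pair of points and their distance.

Computing all pairwise distances among 7 points:

d((-21, -22), (11, 28)) = 59.3633
d((-21, -22), (-1, -11)) = 22.8254
d((-21, -22), (-9, 11)) = 35.1141
d((-21, -22), (4, 23)) = 51.4782
d((-21, -22), (-7, -7)) = 20.5183
d((-21, -22), (10, 14)) = 47.5079
d((11, 28), (-1, -11)) = 40.8044
d((11, 28), (-9, 11)) = 26.2488
d((11, 28), (4, 23)) = 8.6023
d((11, 28), (-7, -7)) = 39.3573
d((11, 28), (10, 14)) = 14.0357
d((-1, -11), (-9, 11)) = 23.4094
d((-1, -11), (4, 23)) = 34.3657
d((-1, -11), (-7, -7)) = 7.2111 <-- minimum
d((-1, -11), (10, 14)) = 27.313
d((-9, 11), (4, 23)) = 17.6918
d((-9, 11), (-7, -7)) = 18.1108
d((-9, 11), (10, 14)) = 19.2354
d((4, 23), (-7, -7)) = 31.9531
d((4, 23), (10, 14)) = 10.8167
d((-7, -7), (10, 14)) = 27.0185

Closest pair: (-1, -11) and (-7, -7) with distance 7.2111

The closest pair is (-1, -11) and (-7, -7) with Euclidean distance 7.2111. For 7 points, brute-force pairwise comparison is shown above. For large n, the divide-and-conquer algorithm (sort by x, recurse on halves, check the dividing strip) achieves O(n log n).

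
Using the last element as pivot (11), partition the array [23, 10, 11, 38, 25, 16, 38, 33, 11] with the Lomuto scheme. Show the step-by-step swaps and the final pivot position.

Lomuto partition with pivot = 11:

Initial array: [23, 10, 11, 38, 25, 16, 38, 33, 11]

arr[0]=23 > 11: no swap
arr[1]=10 <= 11: swap with position 0, array becomes [10, 23, 11, 38, 25, 16, 38, 33, 11]
arr[2]=11 <= 11: swap with position 1, array becomes [10, 11, 23, 38, 25, 16, 38, 33, 11]
arr[3]=38 > 11: no swap
arr[4]=25 > 11: no swap
arr[5]=16 > 11: no swap
arr[6]=38 > 11: no swap
arr[7]=33 > 11: no swap

Place pivot at position 2: [10, 11, 11, 38, 25, 16, 38, 33, 23]
Pivot position: 2

After partitioning with pivot 11, the array becomes [10, 11, 11, 38, 25, 16, 38, 33, 23]. The pivot is placed at index 2. All elements to the left of the pivot are <= 11, and all elements to the right are > 11.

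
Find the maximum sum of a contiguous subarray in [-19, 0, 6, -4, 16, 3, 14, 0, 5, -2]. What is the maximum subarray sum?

Using Kadane's algorithm on [-19, 0, 6, -4, 16, 3, 14, 0, 5, -2]:

Scanning through the array:
Position 1 (value 0): max_ending_here = 0, max_so_far = 0
Position 2 (value 6): max_ending_here = 6, max_so_far = 6
Position 3 (value -4): max_ending_here = 2, max_so_far = 6
Position 4 (value 16): max_ending_here = 18, max_so_far = 18
Position 5 (value 3): max_ending_here = 21, max_so_far = 21
Position 6 (value 14): max_ending_here = 35, max_so_far = 35
Position 7 (value 0): max_ending_here = 35, max_so_far = 35
Position 8 (value 5): max_ending_here = 40, max_so_far = 40
Position 9 (value -2): max_ending_here = 38, max_so_far = 40

Maximum subarray: [0, 6, -4, 16, 3, 14, 0, 5]
Maximum sum: 40

The maximum subarray is [0, 6, -4, 16, 3, 14, 0, 5] with sum 40. This subarray runs from index 1 to index 8.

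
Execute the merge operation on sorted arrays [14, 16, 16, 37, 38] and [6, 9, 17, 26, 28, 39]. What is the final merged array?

Merging process:

Compare 14 vs 6: take 6 from right. Merged: [6]
Compare 14 vs 9: take 9 from right. Merged: [6, 9]
Compare 14 vs 17: take 14 from left. Merged: [6, 9, 14]
Compare 16 vs 17: take 16 from left. Merged: [6, 9, 14, 16]
Compare 16 vs 17: take 16 from left. Merged: [6, 9, 14, 16, 16]
Compare 37 vs 17: take 17 from right. Merged: [6, 9, 14, 16, 16, 17]
Compare 37 vs 26: take 26 from right. Merged: [6, 9, 14, 16, 16, 17, 26]
Compare 37 vs 28: take 28 from right. Merged: [6, 9, 14, 16, 16, 17, 26, 28]
Compare 37 vs 39: take 37 from left. Merged: [6, 9, 14, 16, 16, 17, 26, 28, 37]
Compare 38 vs 39: take 38 from left. Merged: [6, 9, 14, 16, 16, 17, 26, 28, 37, 38]
Append remaining from right: [39]. Merged: [6, 9, 14, 16, 16, 17, 26, 28, 37, 38, 39]

Final merged array: [6, 9, 14, 16, 16, 17, 26, 28, 37, 38, 39]
Total comparisons: 10

The merged array is [6, 9, 14, 16, 16, 17, 26, 28, 37, 38, 39], requiring 10 comparisons. The merge step runs in O(n) time where n is the total number of elements.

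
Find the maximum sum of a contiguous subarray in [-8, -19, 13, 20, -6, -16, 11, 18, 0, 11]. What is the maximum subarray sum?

Using Kadane's algorithm on [-8, -19, 13, 20, -6, -16, 11, 18, 0, 11]:

Scanning through the array:
Position 1 (value -19): max_ending_here = -19, max_so_far = -8
Position 2 (value 13): max_ending_here = 13, max_so_far = 13
Position 3 (value 20): max_ending_here = 33, max_so_far = 33
Position 4 (value -6): max_ending_here = 27, max_so_far = 33
Position 5 (value -16): max_ending_here = 11, max_so_far = 33
Position 6 (value 11): max_ending_here = 22, max_so_far = 33
Position 7 (value 18): max_ending_here = 40, max_so_far = 40
Position 8 (value 0): max_ending_here = 40, max_so_far = 40
Position 9 (value 11): max_ending_here = 51, max_so_far = 51

Maximum subarray: [13, 20, -6, -16, 11, 18, 0, 11]
Maximum sum: 51

The maximum subarray is [13, 20, -6, -16, 11, 18, 0, 11] with sum 51. This subarray runs from index 2 to index 9.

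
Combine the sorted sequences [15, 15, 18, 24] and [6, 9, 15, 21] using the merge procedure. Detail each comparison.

Merging process:

Compare 15 vs 6: take 6 from right. Merged: [6]
Compare 15 vs 9: take 9 from right. Merged: [6, 9]
Compare 15 vs 15: take 15 from left. Merged: [6, 9, 15]
Compare 15 vs 15: take 15 from left. Merged: [6, 9, 15, 15]
Compare 18 vs 15: take 15 from right. Merged: [6, 9, 15, 15, 15]
Compare 18 vs 21: take 18 from left. Merged: [6, 9, 15, 15, 15, 18]
Compare 24 vs 21: take 21 from right. Merged: [6, 9, 15, 15, 15, 18, 21]
Append remaining from left: [24]. Merged: [6, 9, 15, 15, 15, 18, 21, 24]

Final merged array: [6, 9, 15, 15, 15, 18, 21, 24]
Total comparisons: 7

The merged array is [6, 9, 15, 15, 15, 18, 21, 24], requiring 7 comparisons. The merge step runs in O(n) time where n is the total number of elements.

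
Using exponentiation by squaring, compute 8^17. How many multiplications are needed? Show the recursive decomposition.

Computing 8^17 by squaring (build up from 8^1; each line after the first costs one multiplication):

8^1 = 8
8^2 = (8^1)^2 = 8^2 = 64
8^4 = (8^2)^2 = 64^2 = 4096
8^8 = (8^4)^2 = 4096^2 = 16777216
8^16 = (8^8)^2 = 16777216^2 = 281474976710656
8^17 = 8 * 8^16 = 8 * 281474976710656 = 2251799813685248

Result: 2251799813685248
Multiplications needed: 5 (5 lines after 8^1)

8^17 = 2251799813685248. Using exponentiation by squaring, this requires 5 multiplications. The key idea: if the exponent is even, square the half-power; if odd, multiply by the base once.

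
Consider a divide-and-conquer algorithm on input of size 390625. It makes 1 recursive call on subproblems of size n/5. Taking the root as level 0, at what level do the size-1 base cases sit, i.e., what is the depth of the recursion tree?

For divide and conquer with division factor 5:

Problem sizes at each level:
Level 0: 390625
Level 1: 78125
Level 2: 15625
Level 3: 3125
Level 4: 625
Level 5: 125
Level 6: 25
Level 7: 5
Level 8: 1

The root is level 0 and the size-1 base case is level 8 (the tree spans levels 0 through 8, i.e. 9 levels counting the root), so the depth is the number of divisions: log_5(390625) = 8

The recursion tree depth is log_5(390625) = 8. At each level, the problem size is divided by 5, so it takes 8 divisions to reduce to a base case of size 1. The algorithm makes 1 recursive call at each level.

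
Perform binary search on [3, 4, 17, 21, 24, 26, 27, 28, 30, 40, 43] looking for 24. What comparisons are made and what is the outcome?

Binary search for 24 in [3, 4, 17, 21, 24, 26, 27, 28, 30, 40, 43]:

lo=0, hi=10, mid=5, arr[mid]=26 -> 26 > 24, search left half
lo=0, hi=4, mid=2, arr[mid]=17 -> 17 < 24, search right half
lo=3, hi=4, mid=3, arr[mid]=21 -> 21 < 24, search right half
lo=4, hi=4, mid=4, arr[mid]=24 -> Found target at index 4!

Binary search finds 24 at index 4 after 4 comparisons. The search repeatedly halves the search space by comparing with the middle element.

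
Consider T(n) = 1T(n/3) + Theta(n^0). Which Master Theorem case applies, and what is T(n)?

Master Theorem for T(n) = 1T(n/3) + O(n^0):

a = 1, b = 3, c = 0
log_b(a) = log_3(1) = 0.0000

Case 2: c = 0 = log_3(1) = 0.0000
T(n) = O(n^0 log n) = O(log n)

For T(n) = 1T(n/3) + O(n^0): log_3(1) = 0.0000. This is Case 2 of the Master Theorem (c = log_b(a), equal work at all levels), giving O(log n).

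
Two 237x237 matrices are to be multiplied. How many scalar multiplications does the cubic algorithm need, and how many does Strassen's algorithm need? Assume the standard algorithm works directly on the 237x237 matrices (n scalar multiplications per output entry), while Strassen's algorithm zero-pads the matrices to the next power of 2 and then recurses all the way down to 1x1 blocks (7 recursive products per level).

Matrix multiplication for 237x237 matrices:

Strassen's algorithm requires power-of-2 dimensions. Pad 237x237 to 256x256 (next power of 2).

Standard algorithm: 237^3 = 13312053 multiplications
Strassen's algorithm: 7^(log2(256)) = 7^8 = 5764801 multiplications
Savings: 13312053 - 5764801 = 7547252 multiplications

Standard: 13312053 multiplications (237^3). Strassen: 5764801 multiplications (7^8, after padding to 256x256). Strassen reduces 8 recursive multiplications to 7 at each level.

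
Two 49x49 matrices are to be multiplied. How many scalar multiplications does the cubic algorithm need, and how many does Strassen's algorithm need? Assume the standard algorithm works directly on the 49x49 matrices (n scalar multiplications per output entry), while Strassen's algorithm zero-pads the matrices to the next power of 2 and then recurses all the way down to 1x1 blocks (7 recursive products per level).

Matrix multiplication for 49x49 matrices:

Strassen's algorithm requires power-of-2 dimensions. Pad 49x49 to 64x64 (next power of 2).

Standard algorithm: 49^3 = 117649 multiplications
Strassen's algorithm: 7^(log2(64)) = 7^6 = 117649 multiplications
Savings: 117649 - 117649 = 0 multiplications

Standard: 117649 multiplications (49^3). Strassen: 117649 multiplications (7^6, after padding to 64x64). Strassen reduces 8 recursive multiplications to 7 at each level.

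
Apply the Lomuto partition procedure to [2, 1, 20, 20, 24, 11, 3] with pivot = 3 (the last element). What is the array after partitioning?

Lomuto partition with pivot = 3:

Initial array: [2, 1, 20, 20, 24, 11, 3]

arr[0]=2 <= 3: swap with position 0, array becomes [2, 1, 20, 20, 24, 11, 3]
arr[1]=1 <= 3: swap with position 1, array becomes [2, 1, 20, 20, 24, 11, 3]
arr[2]=20 > 3: no swap
arr[3]=20 > 3: no swap
arr[4]=24 > 3: no swap
arr[5]=11 > 3: no swap

Place pivot at position 2: [2, 1, 3, 20, 24, 11, 20]
Pivot position: 2

After partitioning with pivot 3, the array becomes [2, 1, 3, 20, 24, 11, 20]. The pivot is placed at index 2. All elements to the left of the pivot are <= 3, and all elements to the right are > 3.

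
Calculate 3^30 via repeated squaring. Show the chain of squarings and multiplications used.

Computing 3^30 by squaring (build up from 3^1; each line after the first costs one multiplication):

3^1 = 3
3^2 = (3^1)^2 = 3^2 = 9
3^3 = 3 * 3^2 = 3 * 9 = 27
3^6 = (3^3)^2 = 27^2 = 729
3^7 = 3 * 3^6 = 3 * 729 = 2187
3^14 = (3^7)^2 = 2187^2 = 4782969
3^15 = 3 * 3^14 = 3 * 4782969 = 14348907
3^30 = (3^15)^2 = 14348907^2 = 205891132094649

Result: 205891132094649
Multiplications needed: 7 (7 lines after 3^1)

3^30 = 205891132094649. Using exponentiation by squaring, this requires 7 multiplications. The key idea: if the exponent is even, square the half-power; if odd, multiply by the base once.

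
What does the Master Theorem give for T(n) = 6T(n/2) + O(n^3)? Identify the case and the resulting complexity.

Master Theorem for T(n) = 6T(n/2) + O(n^3):

a = 6, b = 2, c = 3
log_b(a) = log_2(6) = 2.5850

Case 3: c = 3 > log_2(6) = 2.5850
T(n) = O(n^3) = O(n^3)

For T(n) = 6T(n/2) + O(n^3): log_2(6) = 2.5850. This is Case 3 of the Master Theorem (c > log_b(a), work dominated by root), giving O(n^3).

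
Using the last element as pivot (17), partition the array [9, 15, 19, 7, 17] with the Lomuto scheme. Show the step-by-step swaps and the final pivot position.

Lomuto partition with pivot = 17:

Initial array: [9, 15, 19, 7, 17]

arr[0]=9 <= 17: swap with position 0, array becomes [9, 15, 19, 7, 17]
arr[1]=15 <= 17: swap with position 1, array becomes [9, 15, 19, 7, 17]
arr[2]=19 > 17: no swap
arr[3]=7 <= 17: swap with position 2, array becomes [9, 15, 7, 19, 17]

Place pivot at position 3: [9, 15, 7, 17, 19]
Pivot position: 3

After partitioning with pivot 17, the array becomes [9, 15, 7, 17, 19]. The pivot is placed at index 3. All elements to the left of the pivot are <= 17, and all elements to the right are > 17.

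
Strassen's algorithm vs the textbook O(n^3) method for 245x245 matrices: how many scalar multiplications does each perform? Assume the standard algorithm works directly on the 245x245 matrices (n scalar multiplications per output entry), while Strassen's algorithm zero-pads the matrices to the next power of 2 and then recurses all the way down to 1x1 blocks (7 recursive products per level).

Matrix multiplication for 245x245 matrices:

Strassen's algorithm requires power-of-2 dimensions. Pad 245x245 to 256x256 (next power of 2).

Standard algorithm: 245^3 = 14706125 multiplications
Strassen's algorithm: 7^(log2(256)) = 7^8 = 5764801 multiplications
Savings: 14706125 - 5764801 = 8941324 multiplications

Standard: 14706125 multiplications (245^3). Strassen: 5764801 multiplications (7^8, after padding to 256x256). Strassen reduces 8 recursive multiplications to 7 at each level.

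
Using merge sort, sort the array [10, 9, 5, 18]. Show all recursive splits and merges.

Merge sort trace:

Split: [10, 9, 5, 18] -> [10, 9] and [5, 18]
  Split: [10, 9] -> [10] and [9]
  Merge: [10] + [9] -> [9, 10]
  Split: [5, 18] -> [5] and [18]
  Merge: [5] + [18] -> [5, 18]
Merge: [9, 10] + [5, 18] -> [5, 9, 10, 18]

Final sorted array: [5, 9, 10, 18]

The merge sort proceeds by recursively splitting the array and merging sorted halves.
After all merges, the sorted array is [5, 9, 10, 18].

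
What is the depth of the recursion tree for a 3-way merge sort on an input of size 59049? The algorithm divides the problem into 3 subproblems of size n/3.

For divide and conquer with division factor 3:

Problem sizes at each level:
Level 0: 59049
Level 1: 19683
Level 2: 6561
Level 3: 2187
Level 4: 729
Level 5: 243
Level 6: 81
Level 7: 27
Level 8: 9
Level 9: 3
Level 10: 1

The root is level 0 and the size-1 base case is level 10 (the tree spans levels 0 through 10, i.e. 11 levels counting the root), so the depth is the number of divisions: log_3(59049) = 10

The recursion tree depth is log_3(59049) = 10. At each level, the problem size is divided by 3, so it takes 10 divisions to reduce to a base case of size 1. The algorithm makes 3 recursive calls at each level.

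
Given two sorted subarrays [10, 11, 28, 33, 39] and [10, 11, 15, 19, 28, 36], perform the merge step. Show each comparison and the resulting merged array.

Merging process:

Compare 10 vs 10: take 10 from left. Merged: [10]
Compare 11 vs 10: take 10 from right. Merged: [10, 10]
Compare 11 vs 11: take 11 from left. Merged: [10, 10, 11]
Compare 28 vs 11: take 11 from right. Merged: [10, 10, 11, 11]
Compare 28 vs 15: take 15 from right. Merged: [10, 10, 11, 11, 15]
Compare 28 vs 19: take 19 from right. Merged: [10, 10, 11, 11, 15, 19]
Compare 28 vs 28: take 28 from left. Merged: [10, 10, 11, 11, 15, 19, 28]
Compare 33 vs 28: take 28 from right. Merged: [10, 10, 11, 11, 15, 19, 28, 28]
Compare 33 vs 36: take 33 from left. Merged: [10, 10, 11, 11, 15, 19, 28, 28, 33]
Compare 39 vs 36: take 36 from right. Merged: [10, 10, 11, 11, 15, 19, 28, 28, 33, 36]
Append remaining from left: [39]. Merged: [10, 10, 11, 11, 15, 19, 28, 28, 33, 36, 39]

Final merged array: [10, 10, 11, 11, 15, 19, 28, 28, 33, 36, 39]
Total comparisons: 10

The merged array is [10, 10, 11, 11, 15, 19, 28, 28, 33, 36, 39], requiring 10 comparisons. The merge step runs in O(n) time where n is the total number of elements.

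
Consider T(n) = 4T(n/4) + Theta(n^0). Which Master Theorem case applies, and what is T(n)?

Master Theorem for T(n) = 4T(n/4) + O(n^0):

a = 4, b = 4, c = 0
log_b(a) = log_4(4) = 1.0000

Case 1: c = 0 < log_4(4) = 1.0000
T(n) = O(n^(log_4 4)) = O(n)

For T(n) = 4T(n/4) + O(n^0): log_4(4) = 1.0000. This is Case 1 of the Master Theorem (c < log_b(a), work dominated by leaves), giving O(n).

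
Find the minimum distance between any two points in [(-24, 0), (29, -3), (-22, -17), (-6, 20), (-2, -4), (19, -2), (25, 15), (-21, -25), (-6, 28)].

Computing all pairwise distances among 9 points:

d((-24, 0), (29, -3)) = 53.0848
d((-24, 0), (-22, -17)) = 17.1172
d((-24, 0), (-6, 20)) = 26.9072
d((-24, 0), (-2, -4)) = 22.3607
d((-24, 0), (19, -2)) = 43.0465
d((-24, 0), (25, 15)) = 51.2445
d((-24, 0), (-21, -25)) = 25.1794
d((-24, 0), (-6, 28)) = 33.2866
d((29, -3), (-22, -17)) = 52.8867
d((29, -3), (-6, 20)) = 41.8808
d((29, -3), (-2, -4)) = 31.0161
d((29, -3), (19, -2)) = 10.0499
d((29, -3), (25, 15)) = 18.4391
d((29, -3), (-21, -25)) = 54.626
d((29, -3), (-6, 28)) = 46.7547
d((-22, -17), (-6, 20)) = 40.3113
d((-22, -17), (-2, -4)) = 23.8537
d((-22, -17), (19, -2)) = 43.6578
d((-22, -17), (25, 15)) = 56.8595
d((-22, -17), (-21, -25)) = 8.0623
d((-22, -17), (-6, 28)) = 47.7598
d((-6, 20), (-2, -4)) = 24.3311
d((-6, 20), (19, -2)) = 33.3017
d((-6, 20), (25, 15)) = 31.4006
d((-6, 20), (-21, -25)) = 47.4342
d((-6, 20), (-6, 28)) = 8.0 <-- minimum
d((-2, -4), (19, -2)) = 21.095
d((-2, -4), (25, 15)) = 33.0151
d((-2, -4), (-21, -25)) = 28.3196
d((-2, -4), (-6, 28)) = 32.249
d((19, -2), (25, 15)) = 18.0278
d((19, -2), (-21, -25)) = 46.1411
d((19, -2), (-6, 28)) = 39.0512
d((25, 15), (-21, -25)) = 60.959
d((25, 15), (-6, 28)) = 33.6155
d((-21, -25), (-6, 28)) = 55.0818

Closest pair: (-6, 20) and (-6, 28) with distance 8.0

The closest pair is (-6, 20) and (-6, 28) with Euclidean distance 8.0. For 9 points, brute-force pairwise comparison is shown above. For large n, the divide-and-conquer algorithm (sort by x, recurse on halves, check the dividing strip) achieves O(n log n).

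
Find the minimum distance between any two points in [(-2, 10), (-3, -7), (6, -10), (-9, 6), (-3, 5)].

Computing all pairwise distances among 5 points:

d((-2, 10), (-3, -7)) = 17.0294
d((-2, 10), (6, -10)) = 21.5407
d((-2, 10), (-9, 6)) = 8.0623
d((-2, 10), (-3, 5)) = 5.099 <-- minimum
d((-3, -7), (6, -10)) = 9.4868
d((-3, -7), (-9, 6)) = 14.3178
d((-3, -7), (-3, 5)) = 12.0
d((6, -10), (-9, 6)) = 21.9317
d((6, -10), (-3, 5)) = 17.4929
d((-9, 6), (-3, 5)) = 6.0828

Closest pair: (-2, 10) and (-3, 5) with distance 5.099

The closest pair is (-2, 10) and (-3, 5) with Euclidean distance 5.099. For 5 points, brute-force pairwise comparison is shown above. For large n, the divide-and-conquer algorithm (sort by x, recurse on halves, check the dividing strip) achieves O(n log n).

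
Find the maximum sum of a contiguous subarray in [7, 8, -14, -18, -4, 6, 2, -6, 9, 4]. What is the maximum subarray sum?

Using Kadane's algorithm on [7, 8, -14, -18, -4, 6, 2, -6, 9, 4]:

Scanning through the array:
Position 1 (value 8): max_ending_here = 15, max_so_far = 15
Position 2 (value -14): max_ending_here = 1, max_so_far = 15
Position 3 (value -18): max_ending_here = -17, max_so_far = 15
Position 4 (value -4): max_ending_here = -4, max_so_far = 15
Position 5 (value 6): max_ending_here = 6, max_so_far = 15
Position 6 (value 2): max_ending_here = 8, max_so_far = 15
Position 7 (value -6): max_ending_here = 2, max_so_far = 15
Position 8 (value 9): max_ending_here = 11, max_so_far = 15
Position 9 (value 4): max_ending_here = 15, max_so_far = 15

Maximum subarray: [7, 8]
Maximum sum: 15

The maximum subarray is [7, 8] with sum 15. This subarray runs from index 0 to index 1.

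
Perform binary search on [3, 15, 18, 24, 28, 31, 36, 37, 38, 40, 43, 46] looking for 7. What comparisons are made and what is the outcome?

Binary search for 7 in [3, 15, 18, 24, 28, 31, 36, 37, 38, 40, 43, 46]:

lo=0, hi=11, mid=5, arr[mid]=31 -> 31 > 7, search left half
lo=0, hi=4, mid=2, arr[mid]=18 -> 18 > 7, search left half
lo=0, hi=1, mid=0, arr[mid]=3 -> 3 < 7, search right half
lo=1, hi=1, mid=1, arr[mid]=15 -> 15 > 7, search left half
lo=1 > hi=0, target 7 not found

Binary search determines that 7 is not in the array after 4 comparisons. The search space was exhausted without finding the target.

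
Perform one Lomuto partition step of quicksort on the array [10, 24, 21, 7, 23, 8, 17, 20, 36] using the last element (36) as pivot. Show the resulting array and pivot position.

Lomuto partition with pivot = 36:

Initial array: [10, 24, 21, 7, 23, 8, 17, 20, 36]

arr[0]=10 <= 36: swap with position 0, array becomes [10, 24, 21, 7, 23, 8, 17, 20, 36]
arr[1]=24 <= 36: swap with position 1, array becomes [10, 24, 21, 7, 23, 8, 17, 20, 36]
arr[2]=21 <= 36: swap with position 2, array becomes [10, 24, 21, 7, 23, 8, 17, 20, 36]
arr[3]=7 <= 36: swap with position 3, array becomes [10, 24, 21, 7, 23, 8, 17, 20, 36]
arr[4]=23 <= 36: swap with position 4, array becomes [10, 24, 21, 7, 23, 8, 17, 20, 36]
arr[5]=8 <= 36: swap with position 5, array becomes [10, 24, 21, 7, 23, 8, 17, 20, 36]
arr[6]=17 <= 36: swap with position 6, array becomes [10, 24, 21, 7, 23, 8, 17, 20, 36]
arr[7]=20 <= 36: swap with position 7, array becomes [10, 24, 21, 7, 23, 8, 17, 20, 36]

Place pivot at position 8: [10, 24, 21, 7, 23, 8, 17, 20, 36]
Pivot position: 8

After partitioning with pivot 36, the array becomes [10, 24, 21, 7, 23, 8, 17, 20, 36]. The pivot is placed at index 8. All elements to the left of the pivot are <= 36, and all elements to the right are > 36.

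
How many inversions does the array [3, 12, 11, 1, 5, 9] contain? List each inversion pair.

Finding inversions in [3, 12, 11, 1, 5, 9]:

(0, 3): arr[0]=3 > arr[3]=1
(1, 2): arr[1]=12 > arr[2]=11
(1, 3): arr[1]=12 > arr[3]=1
(1, 4): arr[1]=12 > arr[4]=5
(1, 5): arr[1]=12 > arr[5]=9
(2, 3): arr[2]=11 > arr[3]=1
(2, 4): arr[2]=11 > arr[4]=5
(2, 5): arr[2]=11 > arr[5]=9

Total inversions: 8

The array has 8 inversion(s): (0,3), (1,2), (1,3), (1,4), (1,5), (2,3), (2,4), (2,5). Each pair (i,j) satisfies i < j and arr[i] > arr[j].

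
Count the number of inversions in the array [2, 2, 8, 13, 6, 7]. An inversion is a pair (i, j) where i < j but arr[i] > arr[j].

Finding inversions in [2, 2, 8, 13, 6, 7]:

(2, 4): arr[2]=8 > arr[4]=6
(2, 5): arr[2]=8 > arr[5]=7
(3, 4): arr[3]=13 > arr[4]=6
(3, 5): arr[3]=13 > arr[5]=7

Total inversions: 4

The array has 4 inversion(s): (2,4), (2,5), (3,4), (3,5). Each pair (i,j) satisfies i < j and arr[i] > arr[j].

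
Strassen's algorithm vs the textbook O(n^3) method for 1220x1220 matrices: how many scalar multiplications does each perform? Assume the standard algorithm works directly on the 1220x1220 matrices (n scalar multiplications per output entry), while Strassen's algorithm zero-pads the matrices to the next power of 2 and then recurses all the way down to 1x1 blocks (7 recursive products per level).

Matrix multiplication for 1220x1220 matrices:

Strassen's algorithm requires power-of-2 dimensions. Pad 1220x1220 to 2048x2048 (next power of 2).

Standard algorithm: 1220^3 = 1815848000 multiplications
Strassen's algorithm: 7^(log2(2048)) = 7^11 = 1977326743 multiplications
Difference: 1815848000 - 1977326743 = -161478743 (Strassen uses MORE here due to padding overhead — for small or just-over-power-of-2 n, padding can outweigh the per-level savings)

Standard: 1815848000 multiplications (1220^3). Strassen: 1977326743 multiplications (7^11, after padding to 2048x2048). Strassen reduces 8 recursive multiplications to 7 at each level.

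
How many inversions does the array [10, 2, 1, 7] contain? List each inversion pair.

Finding inversions in [10, 2, 1, 7]:

(0, 1): arr[0]=10 > arr[1]=2
(0, 2): arr[0]=10 > arr[2]=1
(0, 3): arr[0]=10 > arr[3]=7
(1, 2): arr[1]=2 > arr[2]=1

Total inversions: 4

The array has 4 inversion(s): (0,1), (0,2), (0,3), (1,2). Each pair (i,j) satisfies i < j and arr[i] > arr[j].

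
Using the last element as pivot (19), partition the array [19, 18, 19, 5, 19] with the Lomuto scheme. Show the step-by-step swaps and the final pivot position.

Lomuto partition with pivot = 19:

Initial array: [19, 18, 19, 5, 19]

arr[0]=19 <= 19: swap with position 0, array becomes [19, 18, 19, 5, 19]
arr[1]=18 <= 19: swap with position 1, array becomes [19, 18, 19, 5, 19]
arr[2]=19 <= 19: swap with position 2, array becomes [19, 18, 19, 5, 19]
arr[3]=5 <= 19: swap with position 3, array becomes [19, 18, 19, 5, 19]

Place pivot at position 4: [19, 18, 19, 5, 19]
Pivot position: 4

After partitioning with pivot 19, the array becomes [19, 18, 19, 5, 19]. The pivot is placed at index 4. All elements to the left of the pivot are <= 19, and all elements to the right are > 19.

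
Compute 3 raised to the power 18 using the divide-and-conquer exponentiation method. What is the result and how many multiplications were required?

Computing 3^18 by squaring (build up from 3^1; each line after the first costs one multiplication):

3^1 = 3
3^2 = (3^1)^2 = 3^2 = 9
3^4 = (3^2)^2 = 9^2 = 81
3^8 = (3^4)^2 = 81^2 = 6561
3^9 = 3 * 3^8 = 3 * 6561 = 19683
3^18 = (3^9)^2 = 19683^2 = 387420489

Result: 387420489
Multiplications needed: 5 (5 lines after 3^1)

3^18 = 387420489. Using exponentiation by squaring, this requires 5 multiplications. The key idea: if the exponent is even, square the half-power; if odd, multiply by the base once.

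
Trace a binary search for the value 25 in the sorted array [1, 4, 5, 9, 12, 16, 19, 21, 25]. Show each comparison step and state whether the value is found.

Binary search for 25 in [1, 4, 5, 9, 12, 16, 19, 21, 25]:

lo=0, hi=8, mid=4, arr[mid]=12 -> 12 < 25, search right half
lo=5, hi=8, mid=6, arr[mid]=19 -> 19 < 25, search right half
lo=7, hi=8, mid=7, arr[mid]=21 -> 21 < 25, search right half
lo=8, hi=8, mid=8, arr[mid]=25 -> Found target at index 8!

Binary search finds 25 at index 8 after 4 comparisons. The search repeatedly halves the search space by comparing with the middle element.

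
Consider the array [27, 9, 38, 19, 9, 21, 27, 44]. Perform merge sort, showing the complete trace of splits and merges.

Merge sort trace:

Split: [27, 9, 38, 19, 9, 21, 27, 44] -> [27, 9, 38, 19] and [9, 21, 27, 44]
  Split: [27, 9, 38, 19] -> [27, 9] and [38, 19]
    Split: [27, 9] -> [27] and [9]
    Merge: [27] + [9] -> [9, 27]
    Split: [38, 19] -> [38] and [19]
    Merge: [38] + [19] -> [19, 38]
  Merge: [9, 27] + [19, 38] -> [9, 19, 27, 38]
  Split: [9, 21, 27, 44] -> [9, 21] and [27, 44]
    Split: [9, 21] -> [9] and [21]
    Merge: [9] + [21] -> [9, 21]
    Split: [27, 44] -> [27] and [44]
    Merge: [27] + [44] -> [27, 44]
  Merge: [9, 21] + [27, 44] -> [9, 21, 27, 44]
Merge: [9, 19, 27, 38] + [9, 21, 27, 44] -> [9, 9, 19, 21, 27, 27, 38, 44]

Final sorted array: [9, 9, 19, 21, 27, 27, 38, 44]

The merge sort proceeds by recursively splitting the array and merging sorted halves.
After all merges, the sorted array is [9, 9, 19, 21, 27, 27, 38, 44].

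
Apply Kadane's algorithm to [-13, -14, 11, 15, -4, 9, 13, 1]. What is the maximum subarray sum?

Using Kadane's algorithm on [-13, -14, 11, 15, -4, 9, 13, 1]:

Scanning through the array:
Position 1 (value -14): max_ending_here = -14, max_so_far = -13
Position 2 (value 11): max_ending_here = 11, max_so_far = 11
Position 3 (value 15): max_ending_here = 26, max_so_far = 26
Position 4 (value -4): max_ending_here = 22, max_so_far = 26
Position 5 (value 9): max_ending_here = 31, max_so_far = 31
Position 6 (value 13): max_ending_here = 44, max_so_far = 44
Position 7 (value 1): max_ending_here = 45, max_so_far = 45

Maximum subarray: [11, 15, -4, 9, 13, 1]
Maximum sum: 45

The maximum subarray is [11, 15, -4, 9, 13, 1] with sum 45. This subarray runs from index 2 to index 7.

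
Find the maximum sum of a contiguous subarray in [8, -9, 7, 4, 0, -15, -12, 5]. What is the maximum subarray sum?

Using Kadane's algorithm on [8, -9, 7, 4, 0, -15, -12, 5]:

Scanning through the array:
Position 1 (value -9): max_ending_here = -1, max_so_far = 8
Position 2 (value 7): max_ending_here = 7, max_so_far = 8
Position 3 (value 4): max_ending_here = 11, max_so_far = 11
Position 4 (value 0): max_ending_here = 11, max_so_far = 11
Position 5 (value -15): max_ending_here = -4, max_so_far = 11
Position 6 (value -12): max_ending_here = -12, max_so_far = 11
Position 7 (value 5): max_ending_here = 5, max_so_far = 11

Maximum subarray: [7, 4]
Maximum sum: 11

The maximum subarray is [7, 4] with sum 11. This subarray runs from index 2 to index 3.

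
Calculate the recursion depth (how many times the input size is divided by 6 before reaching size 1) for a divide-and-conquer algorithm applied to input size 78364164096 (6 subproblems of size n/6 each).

For divide and conquer with division factor 6:

Problem sizes at each level:
Level 0: 78364164096
Level 1: 13060694016
Level 2: 2176782336
Level 3: 362797056
Level 4: 60466176
Level 5: 10077696
Level 6: 1679616
Level 7: 279936
Level 8: 46656
Level 9: 7776
Level 10: 1296
Level 11: 216
Level 12: 36
Level 13: 6
Level 14: 1

The root is level 0 and the size-1 base case is level 14 (the tree spans levels 0 through 14, i.e. 15 levels counting the root), so the depth is the number of divisions: log_6(78364164096) = 14

The recursion tree depth is log_6(78364164096) = 14. At each level, the problem size is divided by 6, so it takes 14 divisions to reduce to a base case of size 1. The algorithm makes 6 recursive calls at each level.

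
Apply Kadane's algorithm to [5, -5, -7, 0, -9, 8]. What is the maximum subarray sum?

Using Kadane's algorithm on [5, -5, -7, 0, -9, 8]:

Scanning through the array:
Position 1 (value -5): max_ending_here = 0, max_so_far = 5
Position 2 (value -7): max_ending_here = -7, max_so_far = 5
Position 3 (value 0): max_ending_here = 0, max_so_far = 5
Position 4 (value -9): max_ending_here = -9, max_so_far = 5
Position 5 (value 8): max_ending_here = 8, max_so_far = 8

Maximum subarray: [8]
Maximum sum: 8

The maximum subarray is [8] with sum 8. This subarray runs from index 5 to index 5.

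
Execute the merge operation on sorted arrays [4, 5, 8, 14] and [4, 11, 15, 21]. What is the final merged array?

Merging process:

Compare 4 vs 4: take 4 from left. Merged: [4]
Compare 5 vs 4: take 4 from right. Merged: [4, 4]
Compare 5 vs 11: take 5 from left. Merged: [4, 4, 5]
Compare 8 vs 11: take 8 from left. Merged: [4, 4, 5, 8]
Compare 14 vs 11: take 11 from right. Merged: [4, 4, 5, 8, 11]
Compare 14 vs 15: take 14 from left. Merged: [4, 4, 5, 8, 11, 14]
Append remaining from right: [15, 21]. Merged: [4, 4, 5, 8, 11, 14, 15, 21]

Final merged array: [4, 4, 5, 8, 11, 14, 15, 21]
Total comparisons: 6

The merged array is [4, 4, 5, 8, 11, 14, 15, 21], requiring 6 comparisons. The merge step runs in O(n) time where n is the total number of elements.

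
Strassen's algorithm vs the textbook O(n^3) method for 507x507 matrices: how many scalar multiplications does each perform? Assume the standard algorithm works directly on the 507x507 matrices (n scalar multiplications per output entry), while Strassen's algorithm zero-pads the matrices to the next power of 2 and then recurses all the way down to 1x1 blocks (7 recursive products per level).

Matrix multiplication for 507x507 matrices:

Strassen's algorithm requires power-of-2 dimensions. Pad 507x507 to 512x512 (next power of 2).

Standard algorithm: 507^3 = 130323843 multiplications
Strassen's algorithm: 7^(log2(512)) = 7^9 = 40353607 multiplications
Savings: 130323843 - 40353607 = 89970236 multiplications

Standard: 130323843 multiplications (507^3). Strassen: 40353607 multiplications (7^9, after padding to 512x512). Strassen reduces 8 recursive multiplications to 7 at each level.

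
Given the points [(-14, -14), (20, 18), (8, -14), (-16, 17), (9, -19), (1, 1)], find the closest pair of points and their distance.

Computing all pairwise distances among 6 points:

d((-14, -14), (20, 18)) = 46.6905
d((-14, -14), (8, -14)) = 22.0
d((-14, -14), (-16, 17)) = 31.0644
d((-14, -14), (9, -19)) = 23.5372
d((-14, -14), (1, 1)) = 21.2132
d((20, 18), (8, -14)) = 34.176
d((20, 18), (-16, 17)) = 36.0139
d((20, 18), (9, -19)) = 38.6005
d((20, 18), (1, 1)) = 25.4951
d((8, -14), (-16, 17)) = 39.2046
d((8, -14), (9, -19)) = 5.099 <-- minimum
d((8, -14), (1, 1)) = 16.5529
d((-16, 17), (9, -19)) = 43.8292
d((-16, 17), (1, 1)) = 23.3452
d((9, -19), (1, 1)) = 21.5407

Closest pair: (8, -14) and (9, -19) with distance 5.099

The closest pair is (8, -14) and (9, -19) with Euclidean distance 5.099. For 6 points, brute-force pairwise comparison is shown above. For large n, the divide-and-conquer algorithm (sort by x, recurse on halves, check the dividing strip) achieves O(n log n).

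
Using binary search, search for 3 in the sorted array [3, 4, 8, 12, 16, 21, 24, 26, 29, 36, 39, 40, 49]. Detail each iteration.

Binary search for 3 in [3, 4, 8, 12, 16, 21, 24, 26, 29, 36, 39, 40, 49]:

lo=0, hi=12, mid=6, arr[mid]=24 -> 24 > 3, search left half
lo=0, hi=5, mid=2, arr[mid]=8 -> 8 > 3, search left half
lo=0, hi=1, mid=0, arr[mid]=3 -> Found target at index 0!

Binary search finds 3 at index 0 after 3 comparisons. The search repeatedly halves the search space by comparing with the middle element.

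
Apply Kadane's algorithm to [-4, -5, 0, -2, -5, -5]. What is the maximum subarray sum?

Using Kadane's algorithm on [-4, -5, 0, -2, -5, -5]:

Scanning through the array:
Position 1 (value -5): max_ending_here = -5, max_so_far = -4
Position 2 (value 0): max_ending_here = 0, max_so_far = 0
Position 3 (value -2): max_ending_here = -2, max_so_far = 0
Position 4 (value -5): max_ending_here = -5, max_so_far = 0
Position 5 (value -5): max_ending_here = -5, max_so_far = 0

Maximum subarray: [0]
Maximum sum: 0

The maximum subarray is [0] with sum 0. This subarray runs from index 2 to index 2.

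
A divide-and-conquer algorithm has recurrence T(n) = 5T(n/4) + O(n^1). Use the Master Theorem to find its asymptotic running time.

Master Theorem for T(n) = 5T(n/4) + O(n^1):

a = 5, b = 4, c = 1
log_b(a) = log_4(5) = 1.1610

Case 1: c = 1 < log_4(5) = 1.1610
T(n) = O(n^(log_4 5))

For T(n) = 5T(n/4) + O(n^1): log_4(5) = 1.1610. This is Case 1 of the Master Theorem (c < log_b(a), work dominated by leaves), giving O(n^(log_4 5)).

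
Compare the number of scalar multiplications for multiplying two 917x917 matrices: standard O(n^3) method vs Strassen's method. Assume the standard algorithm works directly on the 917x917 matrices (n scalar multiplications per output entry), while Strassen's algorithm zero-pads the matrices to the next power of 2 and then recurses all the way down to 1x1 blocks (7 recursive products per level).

Matrix multiplication for 917x917 matrices:

Strassen's algorithm requires power-of-2 dimensions. Pad 917x917 to 1024x1024 (next power of 2).

Standard algorithm: 917^3 = 771095213 multiplications
Strassen's algorithm: 7^(log2(1024)) = 7^10 = 282475249 multiplications
Savings: 771095213 - 282475249 = 488619964 multiplications

Standard: 771095213 multiplications (917^3). Strassen: 282475249 multiplications (7^10, after padding to 1024x1024). Strassen reduces 8 recursive multiplications to 7 at each level.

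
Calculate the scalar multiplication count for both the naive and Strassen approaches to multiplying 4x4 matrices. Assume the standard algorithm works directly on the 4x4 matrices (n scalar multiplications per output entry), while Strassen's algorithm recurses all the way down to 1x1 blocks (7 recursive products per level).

Matrix multiplication for 4x4 matrices:

Standard algorithm: 4^3 = 64 multiplications
Strassen's algorithm: 7^(log2(4)) = 7^2 = 49 multiplications
Savings: 64 - 49 = 15 multiplications

Standard: 64 multiplications (4^3). Strassen: 49 multiplications (7^2). Strassen reduces 8 recursive multiplications to 7 at each level.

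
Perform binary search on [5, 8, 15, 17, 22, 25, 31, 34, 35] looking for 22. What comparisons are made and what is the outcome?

Binary search for 22 in [5, 8, 15, 17, 22, 25, 31, 34, 35]:

lo=0, hi=8, mid=4, arr[mid]=22 -> Found target at index 4!

Binary search finds 22 at index 4 after 1 comparisons. The search repeatedly halves the search space by comparing with the middle element.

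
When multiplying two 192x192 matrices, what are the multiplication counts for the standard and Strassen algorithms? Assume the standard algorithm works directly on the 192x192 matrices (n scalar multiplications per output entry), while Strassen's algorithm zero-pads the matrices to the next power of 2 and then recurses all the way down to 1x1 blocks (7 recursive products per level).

Matrix multiplication for 192x192 matrices:

Strassen's algorithm requires power-of-2 dimensions. Pad 192x192 to 256x256 (next power of 2).

Standard algorithm: 192^3 = 7077888 multiplications
Strassen's algorithm: 7^(log2(256)) = 7^8 = 5764801 multiplications
Savings: 7077888 - 5764801 = 1313087 multiplications

Standard: 7077888 multiplications (192^3). Strassen: 5764801 multiplications (7^8, after padding to 256x256). Strassen reduces 8 recursive multiplications to 7 at each level.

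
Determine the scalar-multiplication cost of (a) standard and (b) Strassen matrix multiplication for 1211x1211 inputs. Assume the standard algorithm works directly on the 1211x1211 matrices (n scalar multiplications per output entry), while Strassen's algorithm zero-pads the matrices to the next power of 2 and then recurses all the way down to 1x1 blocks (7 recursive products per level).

Matrix multiplication for 1211x1211 matrices:

Strassen's algorithm requires power-of-2 dimensions. Pad 1211x1211 to 2048x2048 (next power of 2).

Standard algorithm: 1211^3 = 1775956931 multiplications
Strassen's algorithm: 7^(log2(2048)) = 7^11 = 1977326743 multiplications
Difference: 1775956931 - 1977326743 = -201369812 (Strassen uses MORE here due to padding overhead — for small or just-over-power-of-2 n, padding can outweigh the per-level savings)

Standard: 1775956931 multiplications (1211^3). Strassen: 1977326743 multiplications (7^11, after padding to 2048x2048). Strassen reduces 8 recursive multiplications to 7 at each level.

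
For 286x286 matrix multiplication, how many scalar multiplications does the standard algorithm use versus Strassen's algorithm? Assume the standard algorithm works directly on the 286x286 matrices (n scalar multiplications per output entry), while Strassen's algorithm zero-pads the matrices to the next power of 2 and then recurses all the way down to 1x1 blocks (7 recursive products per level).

Matrix multiplication for 286x286 matrices:

Strassen's algorithm requires power-of-2 dimensions. Pad 286x286 to 512x512 (next power of 2).

Standard algorithm: 286^3 = 23393656 multiplications
Strassen's algorithm: 7^(log2(512)) = 7^9 = 40353607 multiplications
Difference: 23393656 - 40353607 = -16959951 (Strassen uses MORE here due to padding overhead — for small or just-over-power-of-2 n, padding can outweigh the per-level savings)

Standard: 23393656 multiplications (286^3). Strassen: 40353607 multiplications (7^9, after padding to 512x512). Strassen reduces 8 recursive multiplications to 7 at each level.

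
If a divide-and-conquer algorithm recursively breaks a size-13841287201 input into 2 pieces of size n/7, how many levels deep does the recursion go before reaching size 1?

For divide and conquer with division factor 7:

Problem sizes at each level:
Level 0: 13841287201
Level 1: 1977326743
Level 2: 282475249
Level 3: 40353607
Level 4: 5764801
Level 5: 823543
Level 6: 117649
Level 7: 16807
Level 8: 2401
Level 9: 343
Level 10: 49
Level 11: 7
Level 12: 1

The root is level 0 and the size-1 base case is level 12 (the tree spans levels 0 through 12, i.e. 13 levels counting the root), so the depth is the number of divisions: log_7(13841287201) = 12

The recursion tree depth is log_7(13841287201) = 12. At each level, the problem size is divided by 7, so it takes 12 divisions to reduce to a base case of size 1. The algorithm makes 2 recursive calls at each level.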